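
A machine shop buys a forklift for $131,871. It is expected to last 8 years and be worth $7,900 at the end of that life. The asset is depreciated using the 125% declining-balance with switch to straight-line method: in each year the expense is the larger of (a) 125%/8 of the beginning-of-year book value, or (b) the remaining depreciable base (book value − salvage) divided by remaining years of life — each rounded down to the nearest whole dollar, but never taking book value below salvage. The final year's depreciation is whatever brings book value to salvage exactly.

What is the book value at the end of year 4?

Depreciable base = $131,871 − $7,900 = $123,971.
Year 1: DB = ⌊$131,871 × 125%/8⌋ = $20,604; SL = ⌊$123,971/8⌋ = $15,496 → take DB $20,604. Book value $111,267.
Year 2: DB = ⌊$111,267 × 125%/8⌋ = $17,385; SL = ⌊$103,367/7⌋ = $14,766 → take DB $17,385. Book value $93,882.
Year 3: DB = ⌊$93,882 × 125%/8⌋ = $14,669; SL = ⌊$85,982/6⌋ = $14,330 → take DB $14,669. Book value $79,213.
Year 4: DB = ⌊$79,213 × 125%/8⌋ = $12,377; SL = ⌊$71,313/5⌋ = $14,262 → take SL $14,262. Book value $64,951.

$64,951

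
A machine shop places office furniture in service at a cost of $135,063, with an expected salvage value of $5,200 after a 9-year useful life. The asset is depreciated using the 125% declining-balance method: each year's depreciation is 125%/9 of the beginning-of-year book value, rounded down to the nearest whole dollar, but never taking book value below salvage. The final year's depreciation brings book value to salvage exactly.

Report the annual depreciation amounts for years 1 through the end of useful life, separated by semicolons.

$18,758; $16,153; $13,910; $11,978; $10,314; $8,881; $7,648; $6,586; $35,635

Depreciable base = $135,063 − $5,200 = $129,863.
Year 1: ⌊$135,063 × 125%/9⌋ = $18,758. Book value $116,305.
Year 2: ⌊$116,305 × 125%/9⌋ = $16,153. Book value $100,152.
Year 3: ⌊$100,152 × 125%/9⌋ = $13,910. Book value $86,242.
Year 4: ⌊$86,242 × 125%/9⌋ = $11,978. Book value $74,264.
Year 5: ⌊$74,264 × 125%/9⌋ = $10,314. Book value $63,950.
Year 6: ⌊$63,950 × 125%/9⌋ = $8,881. Book value $55,069.
Year 7: ⌊$55,069 × 125%/9⌋ = $7,648. Book value $47,421.
Year 8: ⌊$47,421 × 125%/9⌋ = $6,586. Book value $40,835.
Year 9 (final): $40,835 − $5,200 = $35,635. Book value $5,200.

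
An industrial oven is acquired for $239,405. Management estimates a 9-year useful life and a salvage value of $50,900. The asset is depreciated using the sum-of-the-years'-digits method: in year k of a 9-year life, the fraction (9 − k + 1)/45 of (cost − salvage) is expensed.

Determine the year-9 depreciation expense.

Depreciable base = $239,405 − $50,900 = $188,505.
Sum of the years' digits = 9+8+7+6+5+4+3+2+1 = 45.
Year 1: $188,505 × 9/45 = $37,701. Book value $201,704.
Year 2: $188,505 × 8/45 = $33,512. Book value $168,192.
Year 3: $188,505 × 7/45 = $29,323. Book value $138,869.
Year 4: $188,505 × 6/45 = $25,134. Book value $113,735.
Year 5: $188,505 × 5/45 = $20,945. Book value $92,790.
Year 6: $188,505 × 4/45 = $16,756. Book value $76,034.
Year 7: $188,505 × 3/45 = $12,567. Book value $63,467.
Year 8: $188,505 × 2/45 = $8,378. Book value $55,089.
Year 9: $188,505 × 1/45 = $4,189. Book value $50,900.

$4,189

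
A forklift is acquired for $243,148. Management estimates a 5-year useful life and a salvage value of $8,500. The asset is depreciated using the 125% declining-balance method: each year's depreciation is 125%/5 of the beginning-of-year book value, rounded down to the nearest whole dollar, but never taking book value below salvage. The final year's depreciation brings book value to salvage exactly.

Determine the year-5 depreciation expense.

$68,435

Depreciable base = $243,148 − $8,500 = $234,648.
Year 1: ⌊$243,148 × 125%/5⌋ = $60,787. Book value $182,361.
Year 2: ⌊$182,361 × 125%/5⌋ = $45,590. Book value $136,771.
Year 3: ⌊$136,771 × 125%/5⌋ = $34,192. Book value $102,579.
Year 4: ⌊$102,579 × 125%/5⌋ = $25,644. Book value $76,935.
Year 5 (final): $76,935 − $8,500 = $68,435. Book value $8,500.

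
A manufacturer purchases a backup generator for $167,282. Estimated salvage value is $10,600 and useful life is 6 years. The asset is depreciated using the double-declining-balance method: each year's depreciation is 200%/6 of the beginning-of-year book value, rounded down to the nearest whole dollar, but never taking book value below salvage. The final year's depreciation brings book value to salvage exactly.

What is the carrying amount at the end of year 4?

$33,044

Depreciable base = $167,282 − $10,600 = $156,682.
Year 1: ⌊$167,282 × 200%/6⌋ = $55,760. Book value $111,522.
Year 2: ⌊$111,522 × 200%/6⌋ = $37,174. Book value $74,348.
Year 3: ⌊$74,348 × 200%/6⌋ = $24,782. Book value $49,566.
Year 4: ⌊$49,566 × 200%/6⌋ = $16,522. Book value $33,044.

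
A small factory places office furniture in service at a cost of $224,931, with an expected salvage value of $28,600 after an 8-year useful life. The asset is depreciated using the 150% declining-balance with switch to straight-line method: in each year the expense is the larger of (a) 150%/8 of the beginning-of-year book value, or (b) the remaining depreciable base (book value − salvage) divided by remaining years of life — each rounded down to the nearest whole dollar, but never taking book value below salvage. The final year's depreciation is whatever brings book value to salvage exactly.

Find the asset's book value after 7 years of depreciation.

Depreciable base = $224,931 − $28,600 = $196,331.
Year 1: DB = ⌊$224,931 × 150%/8⌋ = $42,174; SL = ⌊$196,331/8⌋ = $24,541 → take DB $42,174. Book value $182,757.
Year 2: DB = ⌊$182,757 × 150%/8⌋ = $34,266; SL = ⌊$154,157/7⌋ = $22,022 → take DB $34,266. Book value $148,491.
Year 3: DB = ⌊$148,491 × 150%/8⌋ = $27,842; SL = ⌊$119,891/6⌋ = $19,981 → take DB $27,842. Book value $120,649.
Year 4: DB = ⌊$120,649 × 150%/8⌋ = $22,621; SL = ⌊$92,049/5⌋ = $18,409 → take DB $22,621. Book value $98,028.
Year 5: DB = ⌊$98,028 × 150%/8⌋ = $18,380; SL = ⌊$69,428/4⌋ = $17,357 → take DB $18,380. Book value $79,648.
Year 6: DB = ⌊$79,648 × 150%/8⌋ = $14,934; SL = ⌊$51,048/3⌋ = $17,016 → take SL $17,016. Book value $62,632.
Year 7: DB = ⌊$62,632 × 150%/8⌋ = $11,743; SL = ⌊$34,032/2⌋ = $17,016 → take SL $17,016. Book value $45,616.

$45,616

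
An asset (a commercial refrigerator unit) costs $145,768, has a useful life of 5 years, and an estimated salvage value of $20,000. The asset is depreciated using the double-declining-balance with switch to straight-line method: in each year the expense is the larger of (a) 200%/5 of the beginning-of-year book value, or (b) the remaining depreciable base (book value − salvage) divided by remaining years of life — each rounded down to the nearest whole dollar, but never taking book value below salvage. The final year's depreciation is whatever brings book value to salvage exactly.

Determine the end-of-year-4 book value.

Depreciable base = $145,768 − $20,000 = $125,768.
Year 1: DB = ⌊$145,768 × 200%/5⌋ = $58,307; SL = ⌊$125,768/5⌋ = $25,153 → take DB $58,307. Book value $87,461.
Year 2: DB = ⌊$87,461 × 200%/5⌋ = $34,984; SL = ⌊$67,461/4⌋ = $16,865 → take DB $34,984. Book value $52,477.
Year 3: DB = ⌊$52,477 × 200%/5⌋ = $20,990; SL = ⌊$32,477/3⌋ = $10,825 → take DB $20,990. Book value $31,487.
Year 4: DB = ⌊$31,487 × 200%/5⌋ = $12,594; SL = ⌊$11,487/2⌋ = $5,743 → take DB $12,594, capped at $11,487. Book value $20,000.

$20,000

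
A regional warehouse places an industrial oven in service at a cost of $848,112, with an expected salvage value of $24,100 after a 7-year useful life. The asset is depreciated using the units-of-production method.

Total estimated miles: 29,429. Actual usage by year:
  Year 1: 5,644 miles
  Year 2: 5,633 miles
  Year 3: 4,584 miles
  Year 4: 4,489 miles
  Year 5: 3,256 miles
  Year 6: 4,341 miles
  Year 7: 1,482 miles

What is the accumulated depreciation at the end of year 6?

$782,516

Depreciable base = $848,112 − $24,100 = $824,012.
Rate = $824,012 / 29,429 miles = $28 per mile.
Year 1: 5,644 × $28 = $158,032. Book value $690,080.
Year 2: 5,633 × $28 = $157,724. Book value $532,356.
Year 3: 4,584 × $28 = $128,352. Book value $404,004.
Year 4: 4,489 × $28 = $125,692. Book value $278,312.
Year 5: 3,256 × $28 = $91,168. Book value $187,144.
Year 6: 4,341 × $28 = $121,548. Book value $65,596.
Accumulated through year 6 = $848,112 − $65,596 = $782,516.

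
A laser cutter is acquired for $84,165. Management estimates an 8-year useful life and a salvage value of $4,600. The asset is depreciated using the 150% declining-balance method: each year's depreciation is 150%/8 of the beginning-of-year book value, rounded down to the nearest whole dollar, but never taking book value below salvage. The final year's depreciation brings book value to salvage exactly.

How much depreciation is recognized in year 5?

Depreciable base = $84,165 − $4,600 = $79,565.
Year 1: ⌊$84,165 × 150%/8⌋ = $15,780. Book value $68,385.
Year 2: ⌊$68,385 × 150%/8⌋ = $12,822. Book value $55,563.
Year 3: ⌊$55,563 × 150%/8⌋ = $10,418. Book value $45,145.
Year 4: ⌊$45,145 × 150%/8⌋ = $8,464. Book value $36,681.
Year 5: ⌊$36,681 × 150%/8⌋ = $6,877. Book value $29,804.

$6,877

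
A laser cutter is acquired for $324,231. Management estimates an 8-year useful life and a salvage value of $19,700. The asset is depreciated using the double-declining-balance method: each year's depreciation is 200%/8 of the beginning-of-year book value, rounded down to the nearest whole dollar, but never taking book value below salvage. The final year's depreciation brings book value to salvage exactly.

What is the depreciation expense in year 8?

Depreciable base = $324,231 − $19,700 = $304,531.
Year 1: ⌊$324,231 × 200%/8⌋ = $81,057. Book value $243,174.
Year 2: ⌊$243,174 × 200%/8⌋ = $60,793. Book value $182,381.
Year 3: ⌊$182,381 × 200%/8⌋ = $45,595. Book value $136,786.
Year 4: ⌊$136,786 × 200%/8⌋ = $34,196. Book value $102,590.
Year 5: ⌊$102,590 × 200%/8⌋ = $25,647. Book value $76,943.
Year 6: ⌊$76,943 × 200%/8⌋ = $19,235. Book value $57,708.
Year 7: ⌊$57,708 × 200%/8⌋ = $14,427. Book value $43,281.
Year 8 (final): $43,281 − $19,700 = $23,581. Book value $19,700.

$23,581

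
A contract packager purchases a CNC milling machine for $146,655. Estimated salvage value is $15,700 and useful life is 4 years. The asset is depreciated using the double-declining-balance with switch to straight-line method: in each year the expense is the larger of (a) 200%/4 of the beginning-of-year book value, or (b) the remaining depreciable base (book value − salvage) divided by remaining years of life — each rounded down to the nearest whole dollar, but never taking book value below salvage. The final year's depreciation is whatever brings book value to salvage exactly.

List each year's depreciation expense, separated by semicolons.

$73,327; $36,664; $18,332; $2,632

Depreciable base = $146,655 − $15,700 = $130,955.
Year 1: DB = ⌊$146,655 × 200%/4⌋ = $73,327; SL = ⌊$130,955/4⌋ = $32,738 → take DB $73,327. Book value $73,328.
Year 2: DB = ⌊$73,328 × 200%/4⌋ = $36,664; SL = ⌊$57,628/3⌋ = $19,209 → take DB $36,664. Book value $36,664.
Year 3: DB = ⌊$36,664 × 200%/4⌋ = $18,332; SL = ⌊$20,964/2⌋ = $10,482 → take DB $18,332. Book value $18,332.
Year 4 (final): $18,332 − $15,700 = $2,632. Book value $15,700.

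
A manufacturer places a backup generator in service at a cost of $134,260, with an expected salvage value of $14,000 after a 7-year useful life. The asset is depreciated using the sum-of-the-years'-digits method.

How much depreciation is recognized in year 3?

Depreciable base = $134,260 − $14,000 = $120,260.
Sum of the years' digits = 7+6+5+4+3+2+1 = 28.
Year 1: $120,260 × 7/28 = $30,065. Book value $104,195.
Year 2: $120,260 × 6/28 = $25,770. Book value $78,425.
Year 3: $120,260 × 5/28 = $21,475. Book value $56,950.

$21,475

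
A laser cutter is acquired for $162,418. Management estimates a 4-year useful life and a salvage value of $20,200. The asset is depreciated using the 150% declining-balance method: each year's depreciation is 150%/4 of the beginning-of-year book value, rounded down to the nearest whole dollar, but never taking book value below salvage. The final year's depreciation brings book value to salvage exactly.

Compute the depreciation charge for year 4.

$19,454

Depreciable base = $162,418 − $20,200 = $142,218.
Year 1: ⌊$162,418 × 150%/4⌋ = $60,906. Book value $101,512.
Year 2: ⌊$101,512 × 150%/4⌋ = $38,067. Book value $63,445.
Year 3: ⌊$63,445 × 150%/4⌋ = $23,791. Book value $39,654.
Year 4 (final): $39,654 − $20,200 = $19,454. Book value $20,200.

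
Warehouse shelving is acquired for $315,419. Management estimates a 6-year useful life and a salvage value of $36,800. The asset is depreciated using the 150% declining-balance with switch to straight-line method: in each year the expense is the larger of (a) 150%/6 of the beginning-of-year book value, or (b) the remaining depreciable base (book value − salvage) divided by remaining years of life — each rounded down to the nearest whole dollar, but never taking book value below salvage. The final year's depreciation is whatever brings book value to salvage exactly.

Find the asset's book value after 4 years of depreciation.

Depreciable base = $315,419 − $36,800 = $278,619.
Year 1: DB = ⌊$315,419 × 150%/6⌋ = $78,854; SL = ⌊$278,619/6⌋ = $46,436 → take DB $78,854. Book value $236,565.
Year 2: DB = ⌊$236,565 × 150%/6⌋ = $59,141; SL = ⌊$199,765/5⌋ = $39,953 → take DB $59,141. Book value $177,424.
Year 3: DB = ⌊$177,424 × 150%/6⌋ = $44,356; SL = ⌊$140,624/4⌋ = $35,156 → take DB $44,356. Book value $133,068.
Year 4: DB = ⌊$133,068 × 150%/6⌋ = $33,267; SL = ⌊$96,268/3⌋ = $32,089 → take DB $33,267. Book value $99,801.

$99,801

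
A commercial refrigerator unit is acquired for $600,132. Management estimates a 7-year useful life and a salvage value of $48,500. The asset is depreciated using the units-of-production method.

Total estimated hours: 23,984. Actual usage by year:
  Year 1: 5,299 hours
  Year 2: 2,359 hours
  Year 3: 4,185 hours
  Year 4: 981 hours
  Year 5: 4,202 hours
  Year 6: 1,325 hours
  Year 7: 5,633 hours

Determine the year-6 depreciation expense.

Depreciable base = $600,132 − $48,500 = $551,632.
Rate = $551,632 / 23,984 hours = $23 per hour.
Year 1: 5,299 × $23 = $121,877. Book value $478,255.
Year 2: 2,359 × $23 = $54,257. Book value $423,998.
Year 3: 4,185 × $23 = $96,255. Book value $327,743.
Year 4: 981 × $23 = $22,563. Book value $305,180.
Year 5: 4,202 × $23 = $96,646. Book value $208,534.
Year 6: 1,325 × $23 = $30,475. Book value $178,059.

$30,475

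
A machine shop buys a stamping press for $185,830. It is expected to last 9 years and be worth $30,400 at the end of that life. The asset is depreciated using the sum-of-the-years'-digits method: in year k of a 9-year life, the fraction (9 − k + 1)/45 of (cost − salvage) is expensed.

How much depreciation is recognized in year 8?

$6,908

Depreciable base = $185,830 − $30,400 = $155,430.
Sum of the years' digits = 9+8+7+6+5+4+3+2+1 = 45.
Year 1: $155,430 × 9/45 = $31,086. Book value $154,744.
Year 2: $155,430 × 8/45 = $27,632. Book value $127,112.
Year 3: $155,430 × 7/45 = $24,178. Book value $102,934.
Year 4: $155,430 × 6/45 = $20,724. Book value $82,210.
Year 5: $155,430 × 5/45 = $17,270. Book value $64,940.
Year 6: $155,430 × 4/45 = $13,816. Book value $51,124.
Year 7: $155,430 × 3/45 = $10,362. Book value $40,762.
Year 8: $155,430 × 2/45 = $6,908. Book value $33,854.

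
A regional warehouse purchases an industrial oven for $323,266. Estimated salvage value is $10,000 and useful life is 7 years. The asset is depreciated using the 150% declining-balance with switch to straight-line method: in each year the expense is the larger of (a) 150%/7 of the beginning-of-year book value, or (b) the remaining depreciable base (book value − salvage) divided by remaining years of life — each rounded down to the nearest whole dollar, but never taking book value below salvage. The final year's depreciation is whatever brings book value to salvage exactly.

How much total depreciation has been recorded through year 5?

Depreciable base = $323,266 − $10,000 = $313,266.
Year 1: DB = ⌊$323,266 × 150%/7⌋ = $69,271; SL = ⌊$313,266/7⌋ = $44,752 → take DB $69,271. Book value $253,995.
Year 2: DB = ⌊$253,995 × 150%/7⌋ = $54,427; SL = ⌊$243,995/6⌋ = $40,665 → take DB $54,427. Book value $199,568.
Year 3: DB = ⌊$199,568 × 150%/7⌋ = $42,764; SL = ⌊$189,568/5⌋ = $37,913 → take DB $42,764. Book value $156,804.
Year 4: DB = ⌊$156,804 × 150%/7⌋ = $33,600; SL = ⌊$146,804/4⌋ = $36,701 → take SL $36,701. Book value $120,103.
Year 5: DB = ⌊$120,103 × 150%/7⌋ = $25,736; SL = ⌊$110,103/3⌋ = $36,701 → take SL $36,701. Book value $83,402.
Accumulated through year 5 = $323,266 − $83,402 = $239,864.

$239,864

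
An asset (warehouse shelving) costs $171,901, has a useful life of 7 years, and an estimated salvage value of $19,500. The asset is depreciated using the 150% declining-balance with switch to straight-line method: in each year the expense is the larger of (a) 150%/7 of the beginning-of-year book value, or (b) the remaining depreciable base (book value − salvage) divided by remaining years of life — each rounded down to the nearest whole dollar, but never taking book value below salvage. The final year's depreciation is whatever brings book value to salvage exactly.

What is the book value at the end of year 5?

$50,178

Depreciable base = $171,901 − $19,500 = $152,401.
Year 1: DB = ⌊$171,901 × 150%/7⌋ = $36,835; SL = ⌊$152,401/7⌋ = $21,771 → take DB $36,835. Book value $135,066.
Year 2: DB = ⌊$135,066 × 150%/7⌋ = $28,942; SL = ⌊$115,566/6⌋ = $19,261 → take DB $28,942. Book value $106,124.
Year 3: DB = ⌊$106,124 × 150%/7⌋ = $22,740; SL = ⌊$86,624/5⌋ = $17,324 → take DB $22,740. Book value $83,384.
Year 4: DB = ⌊$83,384 × 150%/7⌋ = $17,868; SL = ⌊$63,884/4⌋ = $15,971 → take DB $17,868. Book value $65,516.
Year 5: DB = ⌊$65,516 × 150%/7⌋ = $14,039; SL = ⌊$46,016/3⌋ = $15,338 → take SL $15,338. Book value $50,178.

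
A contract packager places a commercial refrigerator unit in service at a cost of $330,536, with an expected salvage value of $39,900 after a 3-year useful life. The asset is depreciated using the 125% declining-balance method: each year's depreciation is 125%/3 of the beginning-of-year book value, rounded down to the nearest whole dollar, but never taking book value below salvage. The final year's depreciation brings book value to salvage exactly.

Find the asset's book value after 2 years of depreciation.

$112,475

Depreciable base = $330,536 − $39,900 = $290,636.
Year 1: ⌊$330,536 × 125%/3⌋ = $137,723. Book value $192,813.
Year 2: ⌊$192,813 × 125%/3⌋ = $80,338. Book value $112,475.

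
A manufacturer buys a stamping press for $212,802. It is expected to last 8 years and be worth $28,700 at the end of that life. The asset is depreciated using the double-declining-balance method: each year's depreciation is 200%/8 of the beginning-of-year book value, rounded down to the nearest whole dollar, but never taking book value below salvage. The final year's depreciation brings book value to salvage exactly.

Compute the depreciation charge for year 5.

$16,833

Depreciable base = $212,802 − $28,700 = $184,102.
Year 1: ⌊$212,802 × 200%/8⌋ = $53,200. Book value $159,602.
Year 2: ⌊$159,602 × 200%/8⌋ = $39,900. Book value $119,702.
Year 3: ⌊$119,702 × 200%/8⌋ = $29,925. Book value $89,777.
Year 4: ⌊$89,777 × 200%/8⌋ = $22,444. Book value $67,333.
Year 5: ⌊$67,333 × 200%/8⌋ = $16,833. Book value $50,500.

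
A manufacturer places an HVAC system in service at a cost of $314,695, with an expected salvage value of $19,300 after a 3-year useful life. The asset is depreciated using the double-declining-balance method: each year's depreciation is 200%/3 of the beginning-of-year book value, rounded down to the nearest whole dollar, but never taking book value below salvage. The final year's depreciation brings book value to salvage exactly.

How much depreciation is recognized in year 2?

Depreciable base = $314,695 − $19,300 = $295,395.
Year 1: ⌊$314,695 × 200%/3⌋ = $209,796. Book value $104,899.
Year 2: ⌊$104,899 × 200%/3⌋ = $69,932. Book value $34,967.

$69,932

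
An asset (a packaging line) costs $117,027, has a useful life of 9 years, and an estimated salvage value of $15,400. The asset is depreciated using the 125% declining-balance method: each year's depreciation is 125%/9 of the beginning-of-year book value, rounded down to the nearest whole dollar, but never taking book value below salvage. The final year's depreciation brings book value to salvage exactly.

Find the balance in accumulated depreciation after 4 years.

$52,679

Depreciable base = $117,027 − $15,400 = $101,627.
Year 1: ⌊$117,027 × 125%/9⌋ = $16,253. Book value $100,774.
Year 2: ⌊$100,774 × 125%/9⌋ = $13,996. Book value $86,778.
Year 3: ⌊$86,778 × 125%/9⌋ = $12,052. Book value $74,726.
Year 4: ⌊$74,726 × 125%/9⌋ = $10,378. Book value $64,348.
Accumulated through year 4 = $117,027 − $64,348 = $52,679.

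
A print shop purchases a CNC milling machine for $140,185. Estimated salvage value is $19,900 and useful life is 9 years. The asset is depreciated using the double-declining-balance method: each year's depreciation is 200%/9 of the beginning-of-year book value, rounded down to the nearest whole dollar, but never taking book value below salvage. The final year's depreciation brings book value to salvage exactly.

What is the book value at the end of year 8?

$19,900

Depreciable base = $140,185 − $19,900 = $120,285.
Year 1: ⌊$140,185 × 200%/9⌋ = $31,152. Book value $109,033.
Year 2: ⌊$109,033 × 200%/9⌋ = $24,229. Book value $84,804.
Year 3: ⌊$84,804 × 200%/9⌋ = $18,845. Book value $65,959.
Year 4: ⌊$65,959 × 200%/9⌋ = $14,657. Book value $51,302.
Year 5: ⌊$51,302 × 200%/9⌋ = $11,400. Book value $39,902.
Year 6: ⌊$39,902 × 200%/9⌋ = $8,867. Book value $31,035.
Year 7: ⌊$31,035 × 200%/9⌋ = $6,896. Book value $24,139.
Year 8: ⌊$24,139 × 200%/9⌋ = $5,364, capped at $4,239. Book value $19,900.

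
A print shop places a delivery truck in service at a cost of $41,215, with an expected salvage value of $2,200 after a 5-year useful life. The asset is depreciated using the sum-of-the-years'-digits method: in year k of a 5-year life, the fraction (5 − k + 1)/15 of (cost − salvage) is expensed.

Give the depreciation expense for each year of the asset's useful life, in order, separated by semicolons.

Depreciable base = $41,215 − $2,200 = $39,015.
Sum of the years' digits = 5+4+3+2+1 = 15.
Year 1: $39,015 × 5/15 = $13,005. Book value $28,210.
Year 2: $39,015 × 4/15 = $10,404. Book value $17,806.
Year 3: $39,015 × 3/15 = $7,803. Book value $10,003.
Year 4: $39,015 × 2/15 = $5,202. Book value $4,801.
Year 5: $39,015 × 1/15 = $2,601. Book value $2,200.

$13,005; $10,404; $7,803; $5,202; $2,601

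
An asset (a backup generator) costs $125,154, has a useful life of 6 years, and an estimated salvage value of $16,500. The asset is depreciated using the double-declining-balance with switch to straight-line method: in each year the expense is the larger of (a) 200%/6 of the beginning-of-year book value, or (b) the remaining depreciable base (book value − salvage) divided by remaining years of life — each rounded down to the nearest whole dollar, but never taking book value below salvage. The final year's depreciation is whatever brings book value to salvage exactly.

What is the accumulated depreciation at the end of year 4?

$100,432

Depreciable base = $125,154 − $16,500 = $108,654.
Year 1: DB = ⌊$125,154 × 200%/6⌋ = $41,718; SL = ⌊$108,654/6⌋ = $18,109 → take DB $41,718. Book value $83,436.
Year 2: DB = ⌊$83,436 × 200%/6⌋ = $27,812; SL = ⌊$66,936/5⌋ = $13,387 → take DB $27,812. Book value $55,624.
Year 3: DB = ⌊$55,624 × 200%/6⌋ = $18,541; SL = ⌊$39,124/4⌋ = $9,781 → take DB $18,541. Book value $37,083.
Year 4: DB = ⌊$37,083 × 200%/6⌋ = $12,361; SL = ⌊$20,583/3⌋ = $6,861 → take DB $12,361. Book value $24,722.
Accumulated through year 4 = $125,154 − $24,722 = $100,432.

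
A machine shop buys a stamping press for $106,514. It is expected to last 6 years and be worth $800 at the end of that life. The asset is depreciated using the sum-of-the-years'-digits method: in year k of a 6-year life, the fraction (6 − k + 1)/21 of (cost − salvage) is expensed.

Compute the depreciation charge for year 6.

$5,034

Depreciable base = $106,514 − $800 = $105,714.
Sum of the years' digits = 6+5+4+3+2+1 = 21.
Year 1: $105,714 × 6/21 = $30,204. Book value $76,310.
Year 2: $105,714 × 5/21 = $25,170. Book value $51,140.
Year 3: $105,714 × 4/21 = $20,136. Book value $31,004.
Year 4: $105,714 × 3/21 = $15,102. Book value $15,902.
Year 5: $105,714 × 2/21 = $10,068. Book value $5,834.
Year 6: $105,714 × 1/21 = $5,034. Book value $800.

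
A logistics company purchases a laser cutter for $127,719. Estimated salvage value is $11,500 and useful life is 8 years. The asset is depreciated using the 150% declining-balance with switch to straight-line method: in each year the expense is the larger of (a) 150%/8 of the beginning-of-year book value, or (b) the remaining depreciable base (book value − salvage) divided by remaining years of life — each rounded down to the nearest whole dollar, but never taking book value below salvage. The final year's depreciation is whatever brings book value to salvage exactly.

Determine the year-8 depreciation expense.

$11,041

Depreciable base = $127,719 − $11,500 = $116,219.
Year 1: DB = ⌊$127,719 × 150%/8⌋ = $23,947; SL = ⌊$116,219/8⌋ = $14,527 → take DB $23,947. Book value $103,772.
Year 2: DB = ⌊$103,772 × 150%/8⌋ = $19,457; SL = ⌊$92,272/7⌋ = $13,181 → take DB $19,457. Book value $84,315.
Year 3: DB = ⌊$84,315 × 150%/8⌋ = $15,809; SL = ⌊$72,815/6⌋ = $12,135 → take DB $15,809. Book value $68,506.
Year 4: DB = ⌊$68,506 × 150%/8⌋ = $12,844; SL = ⌊$57,006/5⌋ = $11,401 → take DB $12,844. Book value $55,662.
Year 5: DB = ⌊$55,662 × 150%/8⌋ = $10,436; SL = ⌊$44,162/4⌋ = $11,040 → take SL $11,040. Book value $44,622.
Year 6: DB = ⌊$44,622 × 150%/8⌋ = $8,366; SL = ⌊$33,122/3⌋ = $11,040 → take SL $11,040. Book value $33,582.
Year 7: DB = ⌊$33,582 × 150%/8⌋ = $6,296; SL = ⌊$22,082/2⌋ = $11,041 → take SL $11,041. Book value $22,541.
Year 8 (final): $22,541 − $11,500 = $11,041. Book value $11,500.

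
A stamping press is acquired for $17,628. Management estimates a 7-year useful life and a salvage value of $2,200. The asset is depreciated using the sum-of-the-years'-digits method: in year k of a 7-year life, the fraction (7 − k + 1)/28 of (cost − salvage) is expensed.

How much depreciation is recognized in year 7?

$551

Depreciable base = $17,628 − $2,200 = $15,428.
Sum of the years' digits = 7+6+5+4+3+2+1 = 28.
Year 1: $15,428 × 7/28 = $3,857. Book value $13,771.
Year 2: $15,428 × 6/28 = $3,306. Book value $10,465.
Year 3: $15,428 × 5/28 = $2,755. Book value $7,710.
Year 4: $15,428 × 4/28 = $2,204. Book value $5,506.
Year 5: $15,428 × 3/28 = $1,653. Book value $3,853.
Year 6: $15,428 × 2/28 = $1,102. Book value $2,751.
Year 7: $15,428 × 1/28 = $551. Book value $2,200.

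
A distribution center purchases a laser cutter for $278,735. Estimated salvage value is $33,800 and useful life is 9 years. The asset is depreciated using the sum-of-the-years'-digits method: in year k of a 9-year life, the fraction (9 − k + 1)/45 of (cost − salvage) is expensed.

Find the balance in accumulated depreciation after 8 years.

Depreciable base = $278,735 − $33,800 = $244,935.
Sum of the years' digits = 9+8+7+6+5+4+3+2+1 = 45.
Year 1: $244,935 × 9/45 = $48,987. Book value $229,748.
Year 2: $244,935 × 8/45 = $43,544. Book value $186,204.
Year 3: $244,935 × 7/45 = $38,101. Book value $148,103.
Year 4: $244,935 × 6/45 = $32,658. Book value $115,445.
Year 5: $244,935 × 5/45 = $27,215. Book value $88,230.
Year 6: $244,935 × 4/45 = $21,772. Book value $66,458.
Year 7: $244,935 × 3/45 = $16,329. Book value $50,129.
Year 8: $244,935 × 2/45 = $10,886. Book value $39,243.
Accumulated through year 8 = $278,735 − $39,243 = $239,492.

$239,492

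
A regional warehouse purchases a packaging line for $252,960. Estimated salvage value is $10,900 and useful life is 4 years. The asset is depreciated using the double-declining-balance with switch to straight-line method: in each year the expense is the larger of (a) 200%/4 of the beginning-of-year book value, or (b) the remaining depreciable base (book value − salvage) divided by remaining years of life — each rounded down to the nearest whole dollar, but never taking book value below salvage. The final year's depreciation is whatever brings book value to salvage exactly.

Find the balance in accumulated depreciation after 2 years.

$189,720

Depreciable base = $252,960 − $10,900 = $242,060.
Year 1: DB = ⌊$252,960 × 200%/4⌋ = $126,480; SL = ⌊$242,060/4⌋ = $60,515 → take DB $126,480. Book value $126,480.
Year 2: DB = ⌊$126,480 × 200%/4⌋ = $63,240; SL = ⌊$115,580/3⌋ = $38,526 → take DB $63,240. Book value $63,240.
Accumulated through year 2 = $252,960 − $63,240 = $189,720.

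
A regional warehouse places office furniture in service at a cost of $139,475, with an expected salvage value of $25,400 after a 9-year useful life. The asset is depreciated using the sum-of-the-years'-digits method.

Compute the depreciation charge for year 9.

Depreciable base = $139,475 − $25,400 = $114,075.
Sum of the years' digits = 9+8+7+6+5+4+3+2+1 = 45.
Year 1: $114,075 × 9/45 = $22,815. Book value $116,660.
Year 2: $114,075 × 8/45 = $20,280. Book value $96,380.
Year 3: $114,075 × 7/45 = $17,745. Book value $78,635.
Year 4: $114,075 × 6/45 = $15,210. Book value $63,425.
Year 5: $114,075 × 5/45 = $12,675. Book value $50,750.
Year 6: $114,075 × 4/45 = $10,140. Book value $40,610.
Year 7: $114,075 × 3/45 = $7,605. Book value $33,005.
Year 8: $114,075 × 2/45 = $5,070. Book value $27,935.
Year 9: $114,075 × 1/45 = $2,535. Book value $25,400.

$2,535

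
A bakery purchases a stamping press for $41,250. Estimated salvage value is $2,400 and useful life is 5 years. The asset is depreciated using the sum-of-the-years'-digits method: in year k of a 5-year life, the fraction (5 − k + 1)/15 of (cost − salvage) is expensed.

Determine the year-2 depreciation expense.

Depreciable base = $41,250 − $2,400 = $38,850.
Sum of the years' digits = 5+4+3+2+1 = 15.
Year 1: $38,850 × 5/15 = $12,950. Book value $28,300.
Year 2: $38,850 × 4/15 = $10,360. Book value $17,940.

$10,360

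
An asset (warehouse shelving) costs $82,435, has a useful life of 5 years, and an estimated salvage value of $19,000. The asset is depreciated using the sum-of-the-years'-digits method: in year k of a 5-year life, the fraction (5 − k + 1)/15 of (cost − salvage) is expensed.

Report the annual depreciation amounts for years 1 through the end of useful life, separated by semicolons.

$21,145; $16,916; $12,687; $8,458; $4,229

Depreciable base = $82,435 − $19,000 = $63,435.
Sum of the years' digits = 5+4+3+2+1 = 15.
Year 1: $63,435 × 5/15 = $21,145. Book value $61,290.
Year 2: $63,435 × 4/15 = $16,916. Book value $44,374.
Year 3: $63,435 × 3/15 = $12,687. Book value $31,687.
Year 4: $63,435 × 2/15 = $8,458. Book value $23,229.
Year 5: $63,435 × 1/15 = $4,229. Book value $19,000.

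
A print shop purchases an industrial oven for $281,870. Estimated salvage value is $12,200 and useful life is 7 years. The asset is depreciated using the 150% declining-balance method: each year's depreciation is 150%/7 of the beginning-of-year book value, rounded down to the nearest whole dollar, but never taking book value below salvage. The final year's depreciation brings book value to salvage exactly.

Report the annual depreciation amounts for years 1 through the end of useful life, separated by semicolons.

$60,400; $47,457; $37,288; $29,298; $23,020; $18,087; $54,120

Depreciable base = $281,870 − $12,200 = $269,670.
Year 1: ⌊$281,870 × 150%/7⌋ = $60,400. Book value $221,470.
Year 2: ⌊$221,470 × 150%/7⌋ = $47,457. Book value $174,013.
Year 3: ⌊$174,013 × 150%/7⌋ = $37,288. Book value $136,725.
Year 4: ⌊$136,725 × 150%/7⌋ = $29,298. Book value $107,427.
Year 5: ⌊$107,427 × 150%/7⌋ = $23,020. Book value $84,407.
Year 6: ⌊$84,407 × 150%/7⌋ = $18,087. Book value $66,320.
Year 7 (final): $66,320 − $12,200 = $54,120. Book value $12,200.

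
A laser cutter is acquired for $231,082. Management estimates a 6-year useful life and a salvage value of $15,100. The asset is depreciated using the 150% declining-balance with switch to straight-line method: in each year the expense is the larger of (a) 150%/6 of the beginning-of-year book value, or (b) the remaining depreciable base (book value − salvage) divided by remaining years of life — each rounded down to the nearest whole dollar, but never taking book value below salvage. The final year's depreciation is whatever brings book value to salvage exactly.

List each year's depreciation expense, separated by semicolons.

Depreciable base = $231,082 − $15,100 = $215,982.
Year 1: DB = ⌊$231,082 × 150%/6⌋ = $57,770; SL = ⌊$215,982/6⌋ = $35,997 → take DB $57,770. Book value $173,312.
Year 2: DB = ⌊$173,312 × 150%/6⌋ = $43,328; SL = ⌊$158,212/5⌋ = $31,642 → take DB $43,328. Book value $129,984.
Year 3: DB = ⌊$129,984 × 150%/6⌋ = $32,496; SL = ⌊$114,884/4⌋ = $28,721 → take DB $32,496. Book value $97,488.
Year 4: DB = ⌊$97,488 × 150%/6⌋ = $24,372; SL = ⌊$82,388/3⌋ = $27,462 → take SL $27,462. Book value $70,026.
Year 5: DB = ⌊$70,026 × 150%/6⌋ = $17,506; SL = ⌊$54,926/2⌋ = $27,463 → take SL $27,463. Book value $42,563.
Year 6 (final): $42,563 − $15,100 = $27,463. Book value $15,100.

$57,770; $43,328; $32,496; $27,462; $27,463; $27,463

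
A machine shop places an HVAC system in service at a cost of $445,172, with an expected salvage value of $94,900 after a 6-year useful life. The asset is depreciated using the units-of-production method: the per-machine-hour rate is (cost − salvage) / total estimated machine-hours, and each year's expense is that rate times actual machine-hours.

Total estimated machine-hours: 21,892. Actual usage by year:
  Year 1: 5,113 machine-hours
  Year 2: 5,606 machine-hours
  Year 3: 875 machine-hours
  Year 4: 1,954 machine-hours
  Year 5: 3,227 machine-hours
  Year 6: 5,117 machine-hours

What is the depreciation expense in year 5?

Depreciable base = $445,172 − $94,900 = $350,272.
Rate = $350,272 / 21,892 machine-hours = $16 per machine-hour.
Year 1: 5,113 × $16 = $81,808. Book value $363,364.
Year 2: 5,606 × $16 = $89,696. Book value $273,668.
Year 3: 875 × $16 = $14,000. Book value $259,668.
Year 4: 1,954 × $16 = $31,264. Book value $228,404.
Year 5: 3,227 × $16 = $51,632. Book value $176,772.

$51,632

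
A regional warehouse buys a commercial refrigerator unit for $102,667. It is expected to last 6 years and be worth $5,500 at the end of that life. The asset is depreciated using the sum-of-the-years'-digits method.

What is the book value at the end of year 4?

$19,381

Depreciable base = $102,667 − $5,500 = $97,167.
Sum of the years' digits = 6+5+4+3+2+1 = 21.
Year 1: $97,167 × 6/21 = $27,762. Book value $74,905.
Year 2: $97,167 × 5/21 = $23,135. Book value $51,770.
Year 3: $97,167 × 4/21 = $18,508. Book value $33,262.
Year 4: $97,167 × 3/21 = $13,881. Book value $19,381.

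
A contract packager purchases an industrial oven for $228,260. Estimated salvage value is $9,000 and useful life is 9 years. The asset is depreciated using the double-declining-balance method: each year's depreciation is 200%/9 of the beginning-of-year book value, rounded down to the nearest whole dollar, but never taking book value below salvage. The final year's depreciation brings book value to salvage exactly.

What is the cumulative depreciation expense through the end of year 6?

Depreciable base = $228,260 − $9,000 = $219,260.
Year 1: ⌊$228,260 × 200%/9⌋ = $50,724. Book value $177,536.
Year 2: ⌊$177,536 × 200%/9⌋ = $39,452. Book value $138,084.
Year 3: ⌊$138,084 × 200%/9⌋ = $30,685. Book value $107,399.
Year 4: ⌊$107,399 × 200%/9⌋ = $23,866. Book value $83,533.
Year 5: ⌊$83,533 × 200%/9⌋ = $18,562. Book value $64,971.
Year 6: ⌊$64,971 × 200%/9⌋ = $14,438. Book value $50,533.
Accumulated through year 6 = $228,260 − $50,533 = $177,727.

$177,727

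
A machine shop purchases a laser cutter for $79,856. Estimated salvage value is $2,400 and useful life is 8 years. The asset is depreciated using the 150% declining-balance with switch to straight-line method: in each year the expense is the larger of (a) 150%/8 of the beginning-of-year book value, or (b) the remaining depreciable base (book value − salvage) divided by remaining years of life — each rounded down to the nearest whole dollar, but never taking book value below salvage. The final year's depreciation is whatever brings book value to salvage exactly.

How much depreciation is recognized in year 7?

$8,087

Depreciable base = $79,856 − $2,400 = $77,456.
Year 1: DB = ⌊$79,856 × 150%/8⌋ = $14,973; SL = ⌊$77,456/8⌋ = $9,682 → take DB $14,973. Book value $64,883.
Year 2: DB = ⌊$64,883 × 150%/8⌋ = $12,165; SL = ⌊$62,483/7⌋ = $8,926 → take DB $12,165. Book value $52,718.
Year 3: DB = ⌊$52,718 × 150%/8⌋ = $9,884; SL = ⌊$50,318/6⌋ = $8,386 → take DB $9,884. Book value $42,834.
Year 4: DB = ⌊$42,834 × 150%/8⌋ = $8,031; SL = ⌊$40,434/5⌋ = $8,086 → take SL $8,086. Book value $34,748.
Year 5: DB = ⌊$34,748 × 150%/8⌋ = $6,515; SL = ⌊$32,348/4⌋ = $8,087 → take SL $8,087. Book value $26,661.
Year 6: DB = ⌊$26,661 × 150%/8⌋ = $4,998; SL = ⌊$24,261/3⌋ = $8,087 → take SL $8,087. Book value $18,574.
Year 7: DB = ⌊$18,574 × 150%/8⌋ = $3,482; SL = ⌊$16,174/2⌋ = $8,087 → take SL $8,087. Book value $10,487.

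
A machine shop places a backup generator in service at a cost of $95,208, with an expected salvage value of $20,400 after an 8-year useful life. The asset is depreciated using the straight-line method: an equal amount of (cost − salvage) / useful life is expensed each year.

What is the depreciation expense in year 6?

Depreciable base = $95,208 − $20,400 = $74,808.
Annual expense = $74,808 / 8 = $9,351.

$9,351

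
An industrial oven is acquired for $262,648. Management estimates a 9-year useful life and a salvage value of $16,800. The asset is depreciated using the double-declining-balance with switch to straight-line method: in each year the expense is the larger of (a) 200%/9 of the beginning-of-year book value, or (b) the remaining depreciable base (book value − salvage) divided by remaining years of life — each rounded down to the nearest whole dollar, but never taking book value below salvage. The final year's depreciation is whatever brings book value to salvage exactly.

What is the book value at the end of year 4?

$96,117

Depreciable base = $262,648 − $16,800 = $245,848.
Year 1: DB = ⌊$262,648 × 200%/9⌋ = $58,366; SL = ⌊$245,848/9⌋ = $27,316 → take DB $58,366. Book value $204,282.
Year 2: DB = ⌊$204,282 × 200%/9⌋ = $45,396; SL = ⌊$187,482/8⌋ = $23,435 → take DB $45,396. Book value $158,886.
Year 3: DB = ⌊$158,886 × 200%/9⌋ = $35,308; SL = ⌊$142,086/7⌋ = $20,298 → take DB $35,308. Book value $123,578.
Year 4: DB = ⌊$123,578 × 200%/9⌋ = $27,461; SL = ⌊$106,778/6⌋ = $17,796 → take DB $27,461. Book value $96,117.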